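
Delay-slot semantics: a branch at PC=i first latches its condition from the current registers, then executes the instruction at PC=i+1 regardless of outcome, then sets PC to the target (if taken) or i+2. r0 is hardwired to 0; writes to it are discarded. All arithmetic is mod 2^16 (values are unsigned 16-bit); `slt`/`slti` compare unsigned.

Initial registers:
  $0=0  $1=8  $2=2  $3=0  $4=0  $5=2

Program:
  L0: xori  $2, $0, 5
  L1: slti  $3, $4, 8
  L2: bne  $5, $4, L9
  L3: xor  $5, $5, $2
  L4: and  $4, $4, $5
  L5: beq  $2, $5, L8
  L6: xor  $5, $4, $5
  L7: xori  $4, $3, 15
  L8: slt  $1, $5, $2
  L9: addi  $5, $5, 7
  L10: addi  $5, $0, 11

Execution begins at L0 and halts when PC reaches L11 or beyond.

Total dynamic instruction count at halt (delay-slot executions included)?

6

PC=0  xori  $2, $0, 5        | $0=0 $1=8 $2=5 $3=0 $4=0 $5=2
PC=1  slti  $3, $4, 8        | $0=0 $1=8 $2=5 $3=1 $4=0 $5=2
PC=2  bne  $5, $4, L9        | $0=0 $1=8 $2=5 $3=1 $4=0 $5=2  [TAKEN]
PC=3  xor  $5, $5, $2        | $0=0 $1=8 $2=5 $3=1 $4=0 $5=7
PC=9  addi  $5, $5, 7        | $0=0 $1=8 $2=5 $3=1 $4=0 $5=14
PC=10 addi  $5, $0, 11       | $0=0 $1=8 $2=5 $3=1 $4=0 $5=11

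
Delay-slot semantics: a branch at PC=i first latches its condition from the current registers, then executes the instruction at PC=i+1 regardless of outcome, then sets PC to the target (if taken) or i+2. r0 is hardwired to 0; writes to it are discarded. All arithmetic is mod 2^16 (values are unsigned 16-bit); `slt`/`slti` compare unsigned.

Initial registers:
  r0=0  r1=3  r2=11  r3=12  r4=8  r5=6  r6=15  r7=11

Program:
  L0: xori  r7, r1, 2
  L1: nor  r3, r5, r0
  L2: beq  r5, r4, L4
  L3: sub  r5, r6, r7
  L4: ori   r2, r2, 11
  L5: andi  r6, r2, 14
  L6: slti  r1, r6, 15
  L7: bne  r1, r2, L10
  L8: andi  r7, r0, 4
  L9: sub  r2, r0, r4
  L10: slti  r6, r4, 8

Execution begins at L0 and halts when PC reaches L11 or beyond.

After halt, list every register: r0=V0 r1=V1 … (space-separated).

#0 xori  r7, r1, 2 ; 0/3/11/12/8/6/15/1
#1 nor  r3, r5, r0 ; 0/3/11/65529/8/6/15/1
#2 beq  r5, r4, L4 ; 0/3/11/65529/8/6/15/1 ; →fallthru
#3 sub  r5, r6, r7 ; 0/3/11/65529/8/14/15/1
#4 ori   r2, r2, 11 ; 0/3/11/65529/8/14/15/1
#5 andi  r6, r2, 14 ; 0/3/11/65529/8/14/10/1
#6 slti  r1, r6, 15 ; 0/1/11/65529/8/14/10/1
#7 bne  r1, r2, L10 ; 0/1/11/65529/8/14/10/1 ; →target
#8 andi  r7, r0, 4 ; 0/1/11/65529/8/14/10/0
#10 slti  r6, r4, 8 ; 0/1/11/65529/8/14/0/0

r0=0 r1=1 r2=11 r3=65529 r4=8 r5=14 r6=0 r7=0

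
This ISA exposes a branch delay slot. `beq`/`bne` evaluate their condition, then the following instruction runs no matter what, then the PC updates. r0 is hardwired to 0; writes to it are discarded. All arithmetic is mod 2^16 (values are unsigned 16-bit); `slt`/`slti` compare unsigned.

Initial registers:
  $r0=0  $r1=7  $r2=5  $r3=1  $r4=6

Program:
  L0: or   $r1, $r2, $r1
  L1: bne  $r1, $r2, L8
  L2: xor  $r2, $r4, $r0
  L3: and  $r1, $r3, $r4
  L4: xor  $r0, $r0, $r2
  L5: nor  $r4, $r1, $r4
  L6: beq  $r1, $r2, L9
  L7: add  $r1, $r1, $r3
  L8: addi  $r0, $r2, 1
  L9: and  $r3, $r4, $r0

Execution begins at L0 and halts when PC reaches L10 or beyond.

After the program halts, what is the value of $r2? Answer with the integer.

PC=0  or   $r1, $r2, $r1     | $r0=0 $r1=7 $r2=5 $r3=1 $r4=6
PC=1  bne  $r1, $r2, L8      | $r0=0 $r1=7 $r2=5 $r3=1 $r4=6  [TAKEN]
PC=2  xor  $r2, $r4, $r0     | $r0=0 $r1=7 $r2=6 $r3=1 $r4=6
PC=8  addi  $r0, $r2, 1      | $r0=0 $r1=7 $r2=6 $r3=1 $r4=6
PC=9  and  $r3, $r4, $r0     | $r0=0 $r1=7 $r2=6 $r3=0 $r4=6

6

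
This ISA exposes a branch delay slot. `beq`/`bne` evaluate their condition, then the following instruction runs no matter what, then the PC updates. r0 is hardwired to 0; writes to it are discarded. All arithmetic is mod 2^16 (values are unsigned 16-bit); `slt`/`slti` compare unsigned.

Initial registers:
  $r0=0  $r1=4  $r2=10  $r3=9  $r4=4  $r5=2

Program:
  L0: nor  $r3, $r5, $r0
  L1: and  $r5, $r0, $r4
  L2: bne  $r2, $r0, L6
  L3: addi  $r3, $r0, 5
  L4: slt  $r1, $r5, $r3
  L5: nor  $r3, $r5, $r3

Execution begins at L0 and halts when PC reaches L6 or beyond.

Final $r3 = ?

#0 nor  $r3, $r5, $r0 ; 0/4/10/65533/4/2
#1 and  $r5, $r0, $r4 ; 0/4/10/65533/4/0
#2 bne  $r2, $r0, L6 ; 0/4/10/65533/4/0 ; →target
#3 addi  $r3, $r0, 5 ; 0/4/10/5/4/0

5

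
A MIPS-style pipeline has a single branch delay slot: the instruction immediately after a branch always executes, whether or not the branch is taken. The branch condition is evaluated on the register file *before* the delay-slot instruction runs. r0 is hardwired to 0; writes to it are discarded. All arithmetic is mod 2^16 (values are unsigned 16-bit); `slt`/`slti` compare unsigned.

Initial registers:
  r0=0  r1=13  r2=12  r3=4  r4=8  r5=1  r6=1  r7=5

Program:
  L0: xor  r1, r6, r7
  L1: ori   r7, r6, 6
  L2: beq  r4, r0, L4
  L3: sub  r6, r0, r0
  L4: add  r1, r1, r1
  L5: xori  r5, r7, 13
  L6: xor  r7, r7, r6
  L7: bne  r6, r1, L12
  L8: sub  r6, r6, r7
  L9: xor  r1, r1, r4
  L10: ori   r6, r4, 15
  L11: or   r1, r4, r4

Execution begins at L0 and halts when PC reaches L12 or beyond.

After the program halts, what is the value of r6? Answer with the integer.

65529

[0] xor  r1, r6, r7  →  {r0:0, r1:4, r2:12, r3:4, r4:8, r5:1, r6:1, r7:5}
[1] ori   r7, r6, 6  →  {r0:0, r1:4, r2:12, r3:4, r4:8, r5:1, r6:1, r7:7}
[2] beq  r4, r0, L4  →  {r0:0, r1:4, r2:12, r3:4, r4:8, r5:1, r6:1, r7:7}  ⟨branch fallthrough⟩
[3] sub  r6, r0, r0  →  {r0:0, r1:4, r2:12, r3:4, r4:8, r5:1, r6:0, r7:7}
[4] add  r1, r1, r1  →  {r0:0, r1:8, r2:12, r3:4, r4:8, r5:1, r6:0, r7:7}
[5] xori  r5, r7, 13  →  {r0:0, r1:8, r2:12, r3:4, r4:8, r5:10, r6:0, r7:7}
[6] xor  r7, r7, r6  →  {r0:0, r1:8, r2:12, r3:4, r4:8, r5:10, r6:0, r7:7}
[7] bne  r6, r1, L12  →  {r0:0, r1:8, r2:12, r3:4, r4:8, r5:10, r6:0, r7:7}  ⟨branch taken⟩
[8] sub  r6, r6, r7  →  {r0:0, r1:8, r2:12, r3:4, r4:8, r5:10, r6:65529, r7:7}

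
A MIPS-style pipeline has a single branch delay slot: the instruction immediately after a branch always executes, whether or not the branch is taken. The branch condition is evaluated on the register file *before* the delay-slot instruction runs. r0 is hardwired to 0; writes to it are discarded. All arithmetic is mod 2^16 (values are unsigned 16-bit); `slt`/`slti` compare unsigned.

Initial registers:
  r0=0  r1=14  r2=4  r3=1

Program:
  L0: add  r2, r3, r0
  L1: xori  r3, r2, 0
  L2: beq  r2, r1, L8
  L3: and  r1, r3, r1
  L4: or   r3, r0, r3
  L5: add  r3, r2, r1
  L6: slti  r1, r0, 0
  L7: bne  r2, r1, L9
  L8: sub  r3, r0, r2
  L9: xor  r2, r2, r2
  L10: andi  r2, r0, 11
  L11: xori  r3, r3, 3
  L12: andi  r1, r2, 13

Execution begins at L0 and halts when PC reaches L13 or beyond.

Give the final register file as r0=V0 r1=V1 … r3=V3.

  step pc=0: add  r2, r3, r0  regs=(0,14,1,1)
  step pc=1: xori  r3, r2, 0  regs=(0,14,1,1)
  step pc=2: beq  r2, r1, L8  cond=F  regs=(0,14,1,1)
  step pc=3: and  r1, r3, r1  regs=(0,0,1,1)
  step pc=4: or   r3, r0, r3  regs=(0,0,1,1)
  step pc=5: add  r3, r2, r1  regs=(0,0,1,1)
  step pc=6: slti  r1, r0, 0  regs=(0,0,1,1)
  step pc=7: bne  r2, r1, L9  cond=T  regs=(0,0,1,1)
  step pc=8: sub  r3, r0, r2  regs=(0,0,1,65535)
  step pc=9: xor  r2, r2, r2  regs=(0,0,0,65535)
  step pc=10: andi  r2, r0, 11  regs=(0,0,0,65535)
  step pc=11: xori  r3, r3, 3  regs=(0,0,0,65532)
  step pc=12: andi  r1, r2, 13  regs=(0,0,0,65532)

r0=0 r1=0 r2=0 r3=65532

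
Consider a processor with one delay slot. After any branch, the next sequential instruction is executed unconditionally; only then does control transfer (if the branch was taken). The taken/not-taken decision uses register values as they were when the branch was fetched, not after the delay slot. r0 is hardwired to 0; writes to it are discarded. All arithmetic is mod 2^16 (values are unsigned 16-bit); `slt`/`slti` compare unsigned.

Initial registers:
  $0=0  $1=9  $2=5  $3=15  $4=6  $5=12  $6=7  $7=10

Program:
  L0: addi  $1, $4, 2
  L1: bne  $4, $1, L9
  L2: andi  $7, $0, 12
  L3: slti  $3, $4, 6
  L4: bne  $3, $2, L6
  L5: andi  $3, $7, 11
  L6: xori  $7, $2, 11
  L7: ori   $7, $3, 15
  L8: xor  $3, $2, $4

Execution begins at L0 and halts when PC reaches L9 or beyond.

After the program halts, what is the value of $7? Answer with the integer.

0

  step pc=0: addi  $1, $4, 2  regs=(0,8,5,15,6,12,7,10)
  step pc=1: bne  $4, $1, L9  cond=T  regs=(0,8,5,15,6,12,7,10)
  step pc=2: andi  $7, $0, 12  regs=(0,8,5,15,6,12,7,0)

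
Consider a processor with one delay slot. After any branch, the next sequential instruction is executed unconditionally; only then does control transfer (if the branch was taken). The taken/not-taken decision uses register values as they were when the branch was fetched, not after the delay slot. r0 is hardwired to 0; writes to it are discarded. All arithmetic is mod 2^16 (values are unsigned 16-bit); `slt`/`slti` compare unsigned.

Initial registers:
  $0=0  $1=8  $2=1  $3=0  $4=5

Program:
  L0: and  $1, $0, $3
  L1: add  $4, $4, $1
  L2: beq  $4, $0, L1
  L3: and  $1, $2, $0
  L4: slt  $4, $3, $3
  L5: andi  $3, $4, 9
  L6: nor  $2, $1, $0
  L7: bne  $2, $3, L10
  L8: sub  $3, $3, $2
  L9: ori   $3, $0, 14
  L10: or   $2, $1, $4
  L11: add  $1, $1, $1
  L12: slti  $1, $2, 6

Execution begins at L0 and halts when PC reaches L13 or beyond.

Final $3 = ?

1

[0] and  $1, $0, $3  →  {$0:0, $1:0, $2:1, $3:0, $4:5}
[1] add  $4, $4, $1  →  {$0:0, $1:0, $2:1, $3:0, $4:5}
[2] beq  $4, $0, L1  →  {$0:0, $1:0, $2:1, $3:0, $4:5}  ⟨branch fallthrough⟩
[3] and  $1, $2, $0  →  {$0:0, $1:0, $2:1, $3:0, $4:5}
[4] slt  $4, $3, $3  →  {$0:0, $1:0, $2:1, $3:0, $4:0}
[5] andi  $3, $4, 9  →  {$0:0, $1:0, $2:1, $3:0, $4:0}
[6] nor  $2, $1, $0  →  {$0:0, $1:0, $2:65535, $3:0, $4:0}
[7] bne  $2, $3, L10  →  {$0:0, $1:0, $2:65535, $3:0, $4:0}  ⟨branch taken⟩
[8] sub  $3, $3, $2  →  {$0:0, $1:0, $2:65535, $3:1, $4:0}
[10] or   $2, $1, $4  →  {$0:0, $1:0, $2:0, $3:1, $4:0}
[11] add  $1, $1, $1  →  {$0:0, $1:0, $2:0, $3:1, $4:0}
[12] slti  $1, $2, 6  →  {$0:0, $1:1, $2:0, $3:1, $4:0}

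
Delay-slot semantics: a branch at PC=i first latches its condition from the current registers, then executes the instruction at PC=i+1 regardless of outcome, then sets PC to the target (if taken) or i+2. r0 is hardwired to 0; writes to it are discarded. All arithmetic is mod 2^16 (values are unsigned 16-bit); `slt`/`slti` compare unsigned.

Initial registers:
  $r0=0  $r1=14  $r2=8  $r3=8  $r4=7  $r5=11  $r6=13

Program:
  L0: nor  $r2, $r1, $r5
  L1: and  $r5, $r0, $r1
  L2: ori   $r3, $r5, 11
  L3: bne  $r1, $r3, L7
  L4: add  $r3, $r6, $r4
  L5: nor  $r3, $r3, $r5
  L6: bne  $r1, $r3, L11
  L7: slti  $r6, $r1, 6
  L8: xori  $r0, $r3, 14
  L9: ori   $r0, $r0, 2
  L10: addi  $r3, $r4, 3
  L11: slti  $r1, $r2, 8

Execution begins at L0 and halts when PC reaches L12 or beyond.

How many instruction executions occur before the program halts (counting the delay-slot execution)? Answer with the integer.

10

[0] nor  $r2, $r1, $r5  →  {$r0:0, $r1:14, $r2:65520, $r3:8, $r4:7, $r5:11, $r6:13}
[1] and  $r5, $r0, $r1  →  {$r0:0, $r1:14, $r2:65520, $r3:8, $r4:7, $r5:0, $r6:13}
[2] ori   $r3, $r5, 11  →  {$r0:0, $r1:14, $r2:65520, $r3:11, $r4:7, $r5:0, $r6:13}
[3] bne  $r1, $r3, L7  →  {$r0:0, $r1:14, $r2:65520, $r3:11, $r4:7, $r5:0, $r6:13}  ⟨branch taken⟩
[4] add  $r3, $r6, $r4  →  {$r0:0, $r1:14, $r2:65520, $r3:20, $r4:7, $r5:0, $r6:13}
[7] slti  $r6, $r1, 6  →  {$r0:0, $r1:14, $r2:65520, $r3:20, $r4:7, $r5:0, $r6:0}
[8] xori  $r0, $r3, 14  →  {$r0:0, $r1:14, $r2:65520, $r3:20, $r4:7, $r5:0, $r6:0}
[9] ori   $r0, $r0, 2  →  {$r0:0, $r1:14, $r2:65520, $r3:20, $r4:7, $r5:0, $r6:0}
[10] addi  $r3, $r4, 3  →  {$r0:0, $r1:14, $r2:65520, $r3:10, $r4:7, $r5:0, $r6:0}
[11] slti  $r1, $r2, 8  →  {$r0:0, $r1:0, $r2:65520, $r3:10, $r4:7, $r5:0, $r6:0}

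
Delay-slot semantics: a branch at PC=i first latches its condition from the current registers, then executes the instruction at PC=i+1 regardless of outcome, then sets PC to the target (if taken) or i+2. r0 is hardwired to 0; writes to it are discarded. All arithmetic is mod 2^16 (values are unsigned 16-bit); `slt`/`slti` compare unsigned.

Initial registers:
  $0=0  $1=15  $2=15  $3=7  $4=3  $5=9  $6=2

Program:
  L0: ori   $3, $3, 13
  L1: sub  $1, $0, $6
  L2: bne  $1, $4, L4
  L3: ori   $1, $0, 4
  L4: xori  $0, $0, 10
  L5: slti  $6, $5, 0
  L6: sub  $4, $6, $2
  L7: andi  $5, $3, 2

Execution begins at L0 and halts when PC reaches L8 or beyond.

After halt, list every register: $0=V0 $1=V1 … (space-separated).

$0=0 $1=4 $2=15 $3=15 $4=65521 $5=2 $6=0

PC=0  ori   $3, $3, 13       | $0=0 $1=15 $2=15 $3=15 $4=3 $5=9 $6=2
PC=1  sub  $1, $0, $6        | $0=0 $1=65534 $2=15 $3=15 $4=3 $5=9 $6=2
PC=2  bne  $1, $4, L4        | $0=0 $1=65534 $2=15 $3=15 $4=3 $5=9 $6=2  [TAKEN]
PC=3  ori   $1, $0, 4        | $0=0 $1=4 $2=15 $3=15 $4=3 $5=9 $6=2
PC=4  xori  $0, $0, 10       | $0=0 $1=4 $2=15 $3=15 $4=3 $5=9 $6=2
PC=5  slti  $6, $5, 0        | $0=0 $1=4 $2=15 $3=15 $4=3 $5=9 $6=0
PC=6  sub  $4, $6, $2        | $0=0 $1=4 $2=15 $3=15 $4=65521 $5=9 $6=0
PC=7  andi  $5, $3, 2        | $0=0 $1=4 $2=15 $3=15 $4=65521 $5=2 $6=0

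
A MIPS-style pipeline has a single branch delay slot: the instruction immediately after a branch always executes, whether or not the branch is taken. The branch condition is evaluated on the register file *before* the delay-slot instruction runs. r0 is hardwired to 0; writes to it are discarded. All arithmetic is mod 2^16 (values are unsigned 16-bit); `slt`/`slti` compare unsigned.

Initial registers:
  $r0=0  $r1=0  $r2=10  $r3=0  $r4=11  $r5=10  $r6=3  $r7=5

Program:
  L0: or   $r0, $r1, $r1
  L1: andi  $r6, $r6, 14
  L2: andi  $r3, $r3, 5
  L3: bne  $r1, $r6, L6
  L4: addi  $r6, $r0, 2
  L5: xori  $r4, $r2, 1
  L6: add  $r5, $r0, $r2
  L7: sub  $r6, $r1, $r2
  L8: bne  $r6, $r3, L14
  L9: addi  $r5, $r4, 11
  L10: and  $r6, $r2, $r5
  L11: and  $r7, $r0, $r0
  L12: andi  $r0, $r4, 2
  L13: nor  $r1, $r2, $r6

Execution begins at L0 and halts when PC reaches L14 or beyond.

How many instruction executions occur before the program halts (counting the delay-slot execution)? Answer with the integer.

[0] or   $r0, $r1, $r1  →  {$r0:0, $r1:0, $r2:10, $r3:0, $r4:11, $r5:10, $r6:3, $r7:5}
[1] andi  $r6, $r6, 14  →  {$r0:0, $r1:0, $r2:10, $r3:0, $r4:11, $r5:10, $r6:2, $r7:5}
[2] andi  $r3, $r3, 5  →  {$r0:0, $r1:0, $r2:10, $r3:0, $r4:11, $r5:10, $r6:2, $r7:5}
[3] bne  $r1, $r6, L6  →  {$r0:0, $r1:0, $r2:10, $r3:0, $r4:11, $r5:10, $r6:2, $r7:5}  ⟨branch taken⟩
[4] addi  $r6, $r0, 2  →  {$r0:0, $r1:0, $r2:10, $r3:0, $r4:11, $r5:10, $r6:2, $r7:5}
[6] add  $r5, $r0, $r2  →  {$r0:0, $r1:0, $r2:10, $r3:0, $r4:11, $r5:10, $r6:2, $r7:5}
[7] sub  $r6, $r1, $r2  →  {$r0:0, $r1:0, $r2:10, $r3:0, $r4:11, $r5:10, $r6:65526, $r7:5}
[8] bne  $r6, $r3, L14  →  {$r0:0, $r1:0, $r2:10, $r3:0, $r4:11, $r5:10, $r6:65526, $r7:5}  ⟨branch taken⟩
[9] addi  $r5, $r4, 11  →  {$r0:0, $r1:0, $r2:10, $r3:0, $r4:11, $r5:22, $r6:65526, $r7:5}

9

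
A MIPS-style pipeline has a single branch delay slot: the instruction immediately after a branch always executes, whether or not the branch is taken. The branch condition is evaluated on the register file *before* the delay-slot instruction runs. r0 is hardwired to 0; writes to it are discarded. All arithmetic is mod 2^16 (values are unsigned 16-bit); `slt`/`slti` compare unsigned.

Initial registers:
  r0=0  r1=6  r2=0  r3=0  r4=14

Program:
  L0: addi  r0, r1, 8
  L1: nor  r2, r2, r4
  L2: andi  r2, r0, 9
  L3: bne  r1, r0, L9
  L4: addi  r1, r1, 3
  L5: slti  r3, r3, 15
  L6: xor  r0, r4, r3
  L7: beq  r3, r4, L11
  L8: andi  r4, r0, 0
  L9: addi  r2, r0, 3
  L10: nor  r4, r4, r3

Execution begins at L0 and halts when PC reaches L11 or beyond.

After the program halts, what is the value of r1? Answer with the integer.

9

  step pc=0: addi  r0, r1, 8  regs=(0,6,0,0,14)
  step pc=1: nor  r2, r2, r4  regs=(0,6,65521,0,14)
  step pc=2: andi  r2, r0, 9  regs=(0,6,0,0,14)
  step pc=3: bne  r1, r0, L9  cond=T  regs=(0,6,0,0,14)
  step pc=4: addi  r1, r1, 3  regs=(0,9,0,0,14)
  step pc=9: addi  r2, r0, 3  regs=(0,9,3,0,14)
  step pc=10: nor  r4, r4, r3  regs=(0,9,3,0,65521)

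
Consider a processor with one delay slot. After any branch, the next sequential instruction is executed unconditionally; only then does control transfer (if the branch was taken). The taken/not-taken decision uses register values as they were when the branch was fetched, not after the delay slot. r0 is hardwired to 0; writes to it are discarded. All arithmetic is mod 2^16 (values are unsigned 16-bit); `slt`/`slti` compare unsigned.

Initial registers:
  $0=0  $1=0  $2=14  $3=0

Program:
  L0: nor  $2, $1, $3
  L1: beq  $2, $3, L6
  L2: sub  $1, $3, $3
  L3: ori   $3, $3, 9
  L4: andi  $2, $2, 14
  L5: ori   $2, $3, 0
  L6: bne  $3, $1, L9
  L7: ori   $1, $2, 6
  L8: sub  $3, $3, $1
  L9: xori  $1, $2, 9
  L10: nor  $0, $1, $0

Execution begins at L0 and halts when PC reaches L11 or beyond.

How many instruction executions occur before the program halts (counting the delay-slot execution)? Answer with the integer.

10

PC=0  nor  $2, $1, $3        | $0=0 $1=0 $2=65535 $3=0
PC=1  beq  $2, $3, L6        | $0=0 $1=0 $2=65535 $3=0  [not taken]
PC=2  sub  $1, $3, $3        | $0=0 $1=0 $2=65535 $3=0
PC=3  ori   $3, $3, 9        | $0=0 $1=0 $2=65535 $3=9
PC=4  andi  $2, $2, 14       | $0=0 $1=0 $2=14 $3=9
PC=5  ori   $2, $3, 0        | $0=0 $1=0 $2=9 $3=9
PC=6  bne  $3, $1, L9        | $0=0 $1=0 $2=9 $3=9  [TAKEN]
PC=7  ori   $1, $2, 6        | $0=0 $1=15 $2=9 $3=9
PC=9  xori  $1, $2, 9        | $0=0 $1=0 $2=9 $3=9
PC=10 nor  $0, $1, $0        | $0=0 $1=0 $2=9 $3=9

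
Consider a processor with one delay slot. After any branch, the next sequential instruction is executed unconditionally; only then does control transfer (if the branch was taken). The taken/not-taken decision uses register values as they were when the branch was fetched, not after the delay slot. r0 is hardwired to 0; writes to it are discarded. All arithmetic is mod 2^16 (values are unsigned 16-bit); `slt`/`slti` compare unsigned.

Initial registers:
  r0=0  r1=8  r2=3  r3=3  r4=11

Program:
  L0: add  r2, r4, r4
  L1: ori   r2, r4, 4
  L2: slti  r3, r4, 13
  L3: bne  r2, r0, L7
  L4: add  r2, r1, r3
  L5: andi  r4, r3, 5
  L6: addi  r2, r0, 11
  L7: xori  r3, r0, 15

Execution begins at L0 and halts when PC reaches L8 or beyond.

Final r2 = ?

9

#0 add  r2, r4, r4 ; 0/8/22/3/11
#1 ori   r2, r4, 4 ; 0/8/15/3/11
#2 slti  r3, r4, 13 ; 0/8/15/1/11
#3 bne  r2, r0, L7 ; 0/8/15/1/11 ; →target
#4 add  r2, r1, r3 ; 0/8/9/1/11
#7 xori  r3, r0, 15 ; 0/8/9/15/11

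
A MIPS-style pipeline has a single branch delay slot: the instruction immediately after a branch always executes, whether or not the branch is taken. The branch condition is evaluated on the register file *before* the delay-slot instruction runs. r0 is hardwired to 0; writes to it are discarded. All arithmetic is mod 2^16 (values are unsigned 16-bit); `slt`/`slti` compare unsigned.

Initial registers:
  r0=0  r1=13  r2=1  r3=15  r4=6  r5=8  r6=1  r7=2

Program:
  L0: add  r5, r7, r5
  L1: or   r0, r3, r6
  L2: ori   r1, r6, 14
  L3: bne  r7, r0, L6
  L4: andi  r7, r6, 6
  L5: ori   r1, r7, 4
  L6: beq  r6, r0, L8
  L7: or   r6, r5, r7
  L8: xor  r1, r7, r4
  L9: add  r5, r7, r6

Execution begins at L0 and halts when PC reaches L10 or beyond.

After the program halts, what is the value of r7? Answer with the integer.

0

[0] add  r5, r7, r5  →  {r0:0, r1:13, r2:1, r3:15, r4:6, r5:10, r6:1, r7:2}
[1] or   r0, r3, r6  →  {r0:0, r1:13, r2:1, r3:15, r4:6, r5:10, r6:1, r7:2}
[2] ori   r1, r6, 14  →  {r0:0, r1:15, r2:1, r3:15, r4:6, r5:10, r6:1, r7:2}
[3] bne  r7, r0, L6  →  {r0:0, r1:15, r2:1, r3:15, r4:6, r5:10, r6:1, r7:2}  ⟨branch taken⟩
[4] andi  r7, r6, 6  →  {r0:0, r1:15, r2:1, r3:15, r4:6, r5:10, r6:1, r7:0}
[6] beq  r6, r0, L8  →  {r0:0, r1:15, r2:1, r3:15, r4:6, r5:10, r6:1, r7:0}  ⟨branch fallthrough⟩
[7] or   r6, r5, r7  →  {r0:0, r1:15, r2:1, r3:15, r4:6, r5:10, r6:10, r7:0}
[8] xor  r1, r7, r4  →  {r0:0, r1:6, r2:1, r3:15, r4:6, r5:10, r6:10, r7:0}
[9] add  r5, r7, r6  →  {r0:0, r1:6, r2:1, r3:15, r4:6, r5:10, r6:10, r7:0}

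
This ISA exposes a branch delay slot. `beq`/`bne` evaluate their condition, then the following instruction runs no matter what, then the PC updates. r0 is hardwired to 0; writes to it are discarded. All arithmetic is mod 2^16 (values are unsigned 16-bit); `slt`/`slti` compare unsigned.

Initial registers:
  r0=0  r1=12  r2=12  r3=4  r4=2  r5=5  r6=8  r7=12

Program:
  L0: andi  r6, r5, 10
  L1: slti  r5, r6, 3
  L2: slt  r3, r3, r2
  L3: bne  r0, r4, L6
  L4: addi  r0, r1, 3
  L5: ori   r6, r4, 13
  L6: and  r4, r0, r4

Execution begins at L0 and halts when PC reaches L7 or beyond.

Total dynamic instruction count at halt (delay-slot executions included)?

PC=0  andi  r6, r5, 10       | r0=0 r1=12 r2=12 r3=4 r4=2 r5=5 r6=0 r7=12
PC=1  slti  r5, r6, 3        | r0=0 r1=12 r2=12 r3=4 r4=2 r5=1 r6=0 r7=12
PC=2  slt  r3, r3, r2        | r0=0 r1=12 r2=12 r3=1 r4=2 r5=1 r6=0 r7=12
PC=3  bne  r0, r4, L6        | r0=0 r1=12 r2=12 r3=1 r4=2 r5=1 r6=0 r7=12  [TAKEN]
PC=4  addi  r0, r1, 3        | r0=0 r1=12 r2=12 r3=1 r4=2 r5=1 r6=0 r7=12
PC=6  and  r4, r0, r4        | r0=0 r1=12 r2=12 r3=1 r4=0 r5=1 r6=0 r7=12

6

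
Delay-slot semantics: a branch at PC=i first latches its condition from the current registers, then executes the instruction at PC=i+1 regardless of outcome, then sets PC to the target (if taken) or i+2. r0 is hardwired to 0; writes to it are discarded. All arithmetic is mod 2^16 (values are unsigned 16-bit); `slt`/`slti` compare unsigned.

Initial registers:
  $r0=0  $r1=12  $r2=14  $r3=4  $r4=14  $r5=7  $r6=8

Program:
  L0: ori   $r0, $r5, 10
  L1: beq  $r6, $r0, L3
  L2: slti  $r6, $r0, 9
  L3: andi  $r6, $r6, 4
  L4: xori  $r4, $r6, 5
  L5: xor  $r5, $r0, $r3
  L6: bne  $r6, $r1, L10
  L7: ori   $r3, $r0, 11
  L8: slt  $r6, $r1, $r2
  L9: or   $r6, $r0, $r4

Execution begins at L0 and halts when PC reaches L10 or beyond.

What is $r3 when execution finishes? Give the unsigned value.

11

[0] ori   $r0, $r5, 10  →  {$r0:0, $r1:12, $r2:14, $r3:4, $r4:14, $r5:7, $r6:8}
[1] beq  $r6, $r0, L3  →  {$r0:0, $r1:12, $r2:14, $r3:4, $r4:14, $r5:7, $r6:8}  ⟨branch fallthrough⟩
[2] slti  $r6, $r0, 9  →  {$r0:0, $r1:12, $r2:14, $r3:4, $r4:14, $r5:7, $r6:1}
[3] andi  $r6, $r6, 4  →  {$r0:0, $r1:12, $r2:14, $r3:4, $r4:14, $r5:7, $r6:0}
[4] xori  $r4, $r6, 5  →  {$r0:0, $r1:12, $r2:14, $r3:4, $r4:5, $r5:7, $r6:0}
[5] xor  $r5, $r0, $r3  →  {$r0:0, $r1:12, $r2:14, $r3:4, $r4:5, $r5:4, $r6:0}
[6] bne  $r6, $r1, L10  →  {$r0:0, $r1:12, $r2:14, $r3:4, $r4:5, $r5:4, $r6:0}  ⟨branch taken⟩
[7] ori   $r3, $r0, 11  →  {$r0:0, $r1:12, $r2:14, $r3:11, $r4:5, $r5:4, $r6:0}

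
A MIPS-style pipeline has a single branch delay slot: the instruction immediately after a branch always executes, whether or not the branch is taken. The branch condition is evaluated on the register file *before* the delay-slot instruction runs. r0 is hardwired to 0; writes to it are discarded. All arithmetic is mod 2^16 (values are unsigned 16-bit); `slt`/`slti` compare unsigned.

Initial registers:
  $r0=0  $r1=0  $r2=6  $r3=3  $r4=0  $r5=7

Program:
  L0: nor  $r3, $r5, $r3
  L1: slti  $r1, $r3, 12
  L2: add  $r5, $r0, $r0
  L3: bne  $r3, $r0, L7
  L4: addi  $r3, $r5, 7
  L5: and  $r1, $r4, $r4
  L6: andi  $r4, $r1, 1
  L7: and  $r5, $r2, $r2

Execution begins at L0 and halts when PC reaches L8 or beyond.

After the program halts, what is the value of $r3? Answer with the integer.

PC=0  nor  $r3, $r5, $r3     | $r0=0 $r1=0 $r2=6 $r3=65528 $r4=0 $r5=7
PC=1  slti  $r1, $r3, 12     | $r0=0 $r1=0 $r2=6 $r3=65528 $r4=0 $r5=7
PC=2  add  $r5, $r0, $r0     | $r0=0 $r1=0 $r2=6 $r3=65528 $r4=0 $r5=0
PC=3  bne  $r3, $r0, L7      | $r0=0 $r1=0 $r2=6 $r3=65528 $r4=0 $r5=0  [TAKEN]
PC=4  addi  $r3, $r5, 7      | $r0=0 $r1=0 $r2=6 $r3=7 $r4=0 $r5=0
PC=7  and  $r5, $r2, $r2     | $r0=0 $r1=0 $r2=6 $r3=7 $r4=0 $r5=6

7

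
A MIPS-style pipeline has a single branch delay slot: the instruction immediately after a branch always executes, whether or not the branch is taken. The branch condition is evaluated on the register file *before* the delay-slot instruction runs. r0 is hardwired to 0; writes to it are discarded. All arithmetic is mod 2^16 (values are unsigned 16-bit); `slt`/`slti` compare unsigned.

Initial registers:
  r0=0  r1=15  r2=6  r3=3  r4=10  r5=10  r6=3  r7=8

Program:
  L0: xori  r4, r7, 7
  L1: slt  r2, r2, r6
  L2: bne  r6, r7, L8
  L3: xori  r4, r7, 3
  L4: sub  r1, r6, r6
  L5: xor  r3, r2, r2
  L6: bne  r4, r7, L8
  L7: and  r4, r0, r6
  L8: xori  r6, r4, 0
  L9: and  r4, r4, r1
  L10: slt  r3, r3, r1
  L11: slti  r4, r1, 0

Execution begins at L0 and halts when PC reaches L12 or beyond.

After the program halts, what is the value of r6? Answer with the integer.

11

[0] xori  r4, r7, 7  →  {r0:0, r1:15, r2:6, r3:3, r4:15, r5:10, r6:3, r7:8}
[1] slt  r2, r2, r6  →  {r0:0, r1:15, r2:0, r3:3, r4:15, r5:10, r6:3, r7:8}
[2] bne  r6, r7, L8  →  {r0:0, r1:15, r2:0, r3:3, r4:15, r5:10, r6:3, r7:8}  ⟨branch taken⟩
[3] xori  r4, r7, 3  →  {r0:0, r1:15, r2:0, r3:3, r4:11, r5:10, r6:3, r7:8}
[8] xori  r6, r4, 0  →  {r0:0, r1:15, r2:0, r3:3, r4:11, r5:10, r6:11, r7:8}
[9] and  r4, r4, r1  →  {r0:0, r1:15, r2:0, r3:3, r4:11, r5:10, r6:11, r7:8}
[10] slt  r3, r3, r1  →  {r0:0, r1:15, r2:0, r3:1, r4:11, r5:10, r6:11, r7:8}
[11] slti  r4, r1, 0  →  {r0:0, r1:15, r2:0, r3:1, r4:0, r5:10, r6:11, r7:8}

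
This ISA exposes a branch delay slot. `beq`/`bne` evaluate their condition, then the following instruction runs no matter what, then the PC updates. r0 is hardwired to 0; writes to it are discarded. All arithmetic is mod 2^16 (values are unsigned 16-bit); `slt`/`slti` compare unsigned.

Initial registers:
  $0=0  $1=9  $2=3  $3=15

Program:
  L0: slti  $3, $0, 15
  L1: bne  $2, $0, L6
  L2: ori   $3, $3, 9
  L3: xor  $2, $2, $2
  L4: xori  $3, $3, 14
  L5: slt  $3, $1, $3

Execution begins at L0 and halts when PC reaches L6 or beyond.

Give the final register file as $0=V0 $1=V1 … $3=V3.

  step pc=0: slti  $3, $0, 15  regs=(0,9,3,1)
  step pc=1: bne  $2, $0, L6  cond=T  regs=(0,9,3,1)
  step pc=2: ori   $3, $3, 9  regs=(0,9,3,9)

$0=0 $1=9 $2=3 $3=9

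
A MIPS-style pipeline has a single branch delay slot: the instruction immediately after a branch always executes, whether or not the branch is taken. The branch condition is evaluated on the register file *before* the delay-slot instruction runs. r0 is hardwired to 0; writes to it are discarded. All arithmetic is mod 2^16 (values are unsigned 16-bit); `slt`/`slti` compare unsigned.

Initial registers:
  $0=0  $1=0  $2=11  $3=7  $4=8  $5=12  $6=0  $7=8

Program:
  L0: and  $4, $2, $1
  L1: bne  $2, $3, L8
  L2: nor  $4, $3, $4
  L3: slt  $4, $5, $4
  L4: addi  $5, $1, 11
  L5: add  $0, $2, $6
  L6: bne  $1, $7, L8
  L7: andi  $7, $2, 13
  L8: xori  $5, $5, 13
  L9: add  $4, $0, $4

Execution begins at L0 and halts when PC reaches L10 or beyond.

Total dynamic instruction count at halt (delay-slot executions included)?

5

[0] and  $4, $2, $1  →  {$0:0, $1:0, $2:11, $3:7, $4:0, $5:12, $6:0, $7:8}
[1] bne  $2, $3, L8  →  {$0:0, $1:0, $2:11, $3:7, $4:0, $5:12, $6:0, $7:8}  ⟨branch taken⟩
[2] nor  $4, $3, $4  →  {$0:0, $1:0, $2:11, $3:7, $4:65528, $5:12, $6:0, $7:8}
[8] xori  $5, $5, 13  →  {$0:0, $1:0, $2:11, $3:7, $4:65528, $5:1, $6:0, $7:8}
[9] add  $4, $0, $4  →  {$0:0, $1:0, $2:11, $3:7, $4:65528, $5:1, $6:0, $7:8}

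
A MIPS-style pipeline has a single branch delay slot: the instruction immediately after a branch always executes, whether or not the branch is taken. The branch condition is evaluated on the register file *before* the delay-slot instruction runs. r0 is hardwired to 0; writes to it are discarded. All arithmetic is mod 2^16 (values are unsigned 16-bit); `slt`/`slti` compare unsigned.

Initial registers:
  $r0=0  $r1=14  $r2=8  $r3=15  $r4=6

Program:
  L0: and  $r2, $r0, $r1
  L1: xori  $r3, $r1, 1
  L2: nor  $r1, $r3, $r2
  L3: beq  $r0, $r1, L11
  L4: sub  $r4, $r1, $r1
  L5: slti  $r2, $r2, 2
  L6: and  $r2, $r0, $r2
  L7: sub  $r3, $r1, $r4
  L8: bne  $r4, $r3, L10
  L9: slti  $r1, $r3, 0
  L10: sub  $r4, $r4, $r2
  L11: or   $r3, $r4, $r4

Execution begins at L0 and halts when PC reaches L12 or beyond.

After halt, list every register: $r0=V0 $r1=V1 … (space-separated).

$r0=0 $r1=0 $r2=0 $r3=0 $r4=0

  step pc=0: and  $r2, $r0, $r1  regs=(0,14,0,15,6)
  step pc=1: xori  $r3, $r1, 1  regs=(0,14,0,15,6)
  step pc=2: nor  $r1, $r3, $r2  regs=(0,65520,0,15,6)
  step pc=3: beq  $r0, $r1, L11  cond=F  regs=(0,65520,0,15,6)
  step pc=4: sub  $r4, $r1, $r1  regs=(0,65520,0,15,0)
  step pc=5: slti  $r2, $r2, 2  regs=(0,65520,1,15,0)
  step pc=6: and  $r2, $r0, $r2  regs=(0,65520,0,15,0)
  step pc=7: sub  $r3, $r1, $r4  regs=(0,65520,0,65520,0)
  step pc=8: bne  $r4, $r3, L10  cond=T  regs=(0,65520,0,65520,0)
  step pc=9: slti  $r1, $r3, 0  regs=(0,0,0,65520,0)
  step pc=10: sub  $r4, $r4, $r2  regs=(0,0,0,65520,0)
  step pc=11: or   $r3, $r4, $r4  regs=(0,0,0,0,0)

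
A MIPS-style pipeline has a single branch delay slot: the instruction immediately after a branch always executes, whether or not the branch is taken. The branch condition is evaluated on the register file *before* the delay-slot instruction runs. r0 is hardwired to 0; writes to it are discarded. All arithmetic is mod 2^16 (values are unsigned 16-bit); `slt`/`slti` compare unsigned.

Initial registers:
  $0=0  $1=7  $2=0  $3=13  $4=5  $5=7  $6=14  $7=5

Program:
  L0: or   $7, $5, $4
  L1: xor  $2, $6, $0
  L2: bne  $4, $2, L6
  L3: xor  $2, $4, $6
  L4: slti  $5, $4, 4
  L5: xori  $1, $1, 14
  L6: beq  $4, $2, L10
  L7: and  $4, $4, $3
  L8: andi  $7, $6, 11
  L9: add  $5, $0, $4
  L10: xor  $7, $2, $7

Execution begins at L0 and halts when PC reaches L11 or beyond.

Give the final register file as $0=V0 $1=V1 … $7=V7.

#0 or   $7, $5, $4 ; 0/7/0/13/5/7/14/7
#1 xor  $2, $6, $0 ; 0/7/14/13/5/7/14/7
#2 bne  $4, $2, L6 ; 0/7/14/13/5/7/14/7 ; →target
#3 xor  $2, $4, $6 ; 0/7/11/13/5/7/14/7
#6 beq  $4, $2, L10 ; 0/7/11/13/5/7/14/7 ; →fallthru
#7 and  $4, $4, $3 ; 0/7/11/13/5/7/14/7
#8 andi  $7, $6, 11 ; 0/7/11/13/5/7/14/10
#9 add  $5, $0, $4 ; 0/7/11/13/5/5/14/10
#10 xor  $7, $2, $7 ; 0/7/11/13/5/5/14/1

$0=0 $1=7 $2=11 $3=13 $4=5 $5=5 $6=14 $7=1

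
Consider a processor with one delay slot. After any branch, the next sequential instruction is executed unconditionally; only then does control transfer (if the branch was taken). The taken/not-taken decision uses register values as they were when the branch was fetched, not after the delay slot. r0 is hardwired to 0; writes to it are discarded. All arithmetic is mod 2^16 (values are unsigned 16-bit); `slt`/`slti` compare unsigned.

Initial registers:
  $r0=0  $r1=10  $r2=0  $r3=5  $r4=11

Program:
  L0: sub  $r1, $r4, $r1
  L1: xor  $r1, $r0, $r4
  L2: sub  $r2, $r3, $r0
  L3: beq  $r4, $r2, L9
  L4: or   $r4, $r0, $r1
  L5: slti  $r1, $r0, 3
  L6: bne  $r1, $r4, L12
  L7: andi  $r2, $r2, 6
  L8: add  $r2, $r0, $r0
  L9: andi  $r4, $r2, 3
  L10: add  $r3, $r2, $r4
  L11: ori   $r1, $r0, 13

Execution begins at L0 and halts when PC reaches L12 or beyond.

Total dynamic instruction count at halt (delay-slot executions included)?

8

PC=0  sub  $r1, $r4, $r1     | $r0=0 $r1=1 $r2=0 $r3=5 $r4=11
PC=1  xor  $r1, $r0, $r4     | $r0=0 $r1=11 $r2=0 $r3=5 $r4=11
PC=2  sub  $r2, $r3, $r0     | $r0=0 $r1=11 $r2=5 $r3=5 $r4=11
PC=3  beq  $r4, $r2, L9      | $r0=0 $r1=11 $r2=5 $r3=5 $r4=11  [not taken]
PC=4  or   $r4, $r0, $r1     | $r0=0 $r1=11 $r2=5 $r3=5 $r4=11
PC=5  slti  $r1, $r0, 3      | $r0=0 $r1=1 $r2=5 $r3=5 $r4=11
PC=6  bne  $r1, $r4, L12     | $r0=0 $r1=1 $r2=5 $r3=5 $r4=11  [TAKEN]
PC=7  andi  $r2, $r2, 6      | $r0=0 $r1=1 $r2=4 $r3=5 $r4=11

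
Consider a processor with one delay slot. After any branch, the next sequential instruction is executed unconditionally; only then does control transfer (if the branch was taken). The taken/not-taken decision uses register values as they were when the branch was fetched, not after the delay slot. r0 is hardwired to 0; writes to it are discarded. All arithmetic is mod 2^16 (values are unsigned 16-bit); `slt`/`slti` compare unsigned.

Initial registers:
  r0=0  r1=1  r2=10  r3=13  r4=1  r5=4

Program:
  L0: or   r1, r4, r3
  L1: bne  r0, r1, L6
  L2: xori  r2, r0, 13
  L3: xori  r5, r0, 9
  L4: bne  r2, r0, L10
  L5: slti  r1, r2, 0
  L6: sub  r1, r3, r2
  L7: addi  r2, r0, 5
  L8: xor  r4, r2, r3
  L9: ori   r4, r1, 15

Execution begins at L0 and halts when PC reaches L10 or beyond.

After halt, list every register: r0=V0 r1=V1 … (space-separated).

r0=0 r1=0 r2=5 r3=13 r4=15 r5=4

#0 or   r1, r4, r3 ; 0/13/10/13/1/4
#1 bne  r0, r1, L6 ; 0/13/10/13/1/4 ; →target
#2 xori  r2, r0, 13 ; 0/13/13/13/1/4
#6 sub  r1, r3, r2 ; 0/0/13/13/1/4
#7 addi  r2, r0, 5 ; 0/0/5/13/1/4
#8 xor  r4, r2, r3 ; 0/0/5/13/8/4
#9 ori   r4, r1, 15 ; 0/0/5/13/15/4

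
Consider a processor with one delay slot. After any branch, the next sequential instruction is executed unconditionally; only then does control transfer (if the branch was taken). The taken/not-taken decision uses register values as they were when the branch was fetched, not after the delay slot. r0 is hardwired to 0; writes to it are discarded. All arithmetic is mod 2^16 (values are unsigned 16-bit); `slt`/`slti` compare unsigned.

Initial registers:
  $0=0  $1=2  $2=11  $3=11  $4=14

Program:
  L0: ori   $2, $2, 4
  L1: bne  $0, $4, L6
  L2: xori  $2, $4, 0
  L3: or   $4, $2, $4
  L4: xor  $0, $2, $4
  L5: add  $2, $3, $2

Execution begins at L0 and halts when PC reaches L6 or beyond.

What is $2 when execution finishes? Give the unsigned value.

PC=0  ori   $2, $2, 4        | $0=0 $1=2 $2=15 $3=11 $4=14
PC=1  bne  $0, $4, L6        | $0=0 $1=2 $2=15 $3=11 $4=14  [TAKEN]
PC=2  xori  $2, $4, 0        | $0=0 $1=2 $2=14 $3=11 $4=14

14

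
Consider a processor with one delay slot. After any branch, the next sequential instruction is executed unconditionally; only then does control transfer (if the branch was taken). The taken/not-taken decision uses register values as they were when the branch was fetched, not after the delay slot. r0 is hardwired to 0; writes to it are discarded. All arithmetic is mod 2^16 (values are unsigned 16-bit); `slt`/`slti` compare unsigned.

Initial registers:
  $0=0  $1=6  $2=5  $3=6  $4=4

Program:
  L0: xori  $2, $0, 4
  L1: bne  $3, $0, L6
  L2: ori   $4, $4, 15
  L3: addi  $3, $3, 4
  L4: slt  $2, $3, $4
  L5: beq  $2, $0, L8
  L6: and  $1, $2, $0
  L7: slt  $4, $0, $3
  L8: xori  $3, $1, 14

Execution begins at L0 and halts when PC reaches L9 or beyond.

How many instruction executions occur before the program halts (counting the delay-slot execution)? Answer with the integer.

  step pc=0: xori  $2, $0, 4  regs=(0,6,4,6,4)
  step pc=1: bne  $3, $0, L6  cond=T  regs=(0,6,4,6,4)
  step pc=2: ori   $4, $4, 15  regs=(0,6,4,6,15)
  step pc=6: and  $1, $2, $0  regs=(0,0,4,6,15)
  step pc=7: slt  $4, $0, $3  regs=(0,0,4,6,1)
  step pc=8: xori  $3, $1, 14  regs=(0,0,4,14,1)

6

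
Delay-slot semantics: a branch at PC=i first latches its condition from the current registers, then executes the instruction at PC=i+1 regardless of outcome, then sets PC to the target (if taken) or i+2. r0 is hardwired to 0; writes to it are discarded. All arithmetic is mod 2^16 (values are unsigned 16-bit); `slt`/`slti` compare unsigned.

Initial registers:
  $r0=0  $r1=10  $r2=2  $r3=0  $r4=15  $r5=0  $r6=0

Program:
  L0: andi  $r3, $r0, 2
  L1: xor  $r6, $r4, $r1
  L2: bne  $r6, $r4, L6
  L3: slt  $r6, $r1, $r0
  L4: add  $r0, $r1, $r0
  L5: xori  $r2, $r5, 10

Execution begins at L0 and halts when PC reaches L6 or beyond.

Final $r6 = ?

  step pc=0: andi  $r3, $r0, 2  regs=(0,10,2,0,15,0,0)
  step pc=1: xor  $r6, $r4, $r1  regs=(0,10,2,0,15,0,5)
  step pc=2: bne  $r6, $r4, L6  cond=T  regs=(0,10,2,0,15,0,5)
  step pc=3: slt  $r6, $r1, $r0  regs=(0,10,2,0,15,0,0)

0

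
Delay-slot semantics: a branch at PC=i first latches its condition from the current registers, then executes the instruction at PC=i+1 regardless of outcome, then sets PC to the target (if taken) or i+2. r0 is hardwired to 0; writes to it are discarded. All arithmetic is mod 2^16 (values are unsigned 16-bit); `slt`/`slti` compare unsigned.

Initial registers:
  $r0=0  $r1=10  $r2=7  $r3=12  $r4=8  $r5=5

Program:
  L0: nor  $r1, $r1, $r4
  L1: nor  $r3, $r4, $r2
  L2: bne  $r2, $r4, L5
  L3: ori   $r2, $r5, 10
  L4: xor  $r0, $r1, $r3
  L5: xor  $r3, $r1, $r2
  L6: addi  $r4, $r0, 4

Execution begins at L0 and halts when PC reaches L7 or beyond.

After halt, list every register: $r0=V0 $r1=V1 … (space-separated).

$r0=0 $r1=65525 $r2=15 $r3=65530 $r4=4 $r5=5

[0] nor  $r1, $r1, $r4  →  {$r0:0, $r1:65525, $r2:7, $r3:12, $r4:8, $r5:5}
[1] nor  $r3, $r4, $r2  →  {$r0:0, $r1:65525, $r2:7, $r3:65520, $r4:8, $r5:5}
[2] bne  $r2, $r4, L5  →  {$r0:0, $r1:65525, $r2:7, $r3:65520, $r4:8, $r5:5}  ⟨branch taken⟩
[3] ori   $r2, $r5, 10  →  {$r0:0, $r1:65525, $r2:15, $r3:65520, $r4:8, $r5:5}
[5] xor  $r3, $r1, $r2  →  {$r0:0, $r1:65525, $r2:15, $r3:65530, $r4:8, $r5:5}
[6] addi  $r4, $r0, 4  →  {$r0:0, $r1:65525, $r2:15, $r3:65530, $r4:4, $r5:5}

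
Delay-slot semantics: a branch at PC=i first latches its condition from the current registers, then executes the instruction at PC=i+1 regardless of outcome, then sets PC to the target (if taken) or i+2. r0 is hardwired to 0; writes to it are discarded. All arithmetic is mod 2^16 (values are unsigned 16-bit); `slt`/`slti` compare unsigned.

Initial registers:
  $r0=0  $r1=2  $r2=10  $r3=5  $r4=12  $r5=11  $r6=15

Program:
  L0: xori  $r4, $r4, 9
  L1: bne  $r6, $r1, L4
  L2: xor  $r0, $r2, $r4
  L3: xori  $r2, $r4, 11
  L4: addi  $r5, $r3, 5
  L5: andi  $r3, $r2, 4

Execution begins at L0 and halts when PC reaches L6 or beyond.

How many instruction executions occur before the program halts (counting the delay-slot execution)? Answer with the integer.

5

PC=0  xori  $r4, $r4, 9      | $r0=0 $r1=2 $r2=10 $r3=5 $r4=5 $r5=11 $r6=15
PC=1  bne  $r6, $r1, L4      | $r0=0 $r1=2 $r2=10 $r3=5 $r4=5 $r5=11 $r6=15  [TAKEN]
PC=2  xor  $r0, $r2, $r4     | $r0=0 $r1=2 $r2=10 $r3=5 $r4=5 $r5=11 $r6=15
PC=4  addi  $r5, $r3, 5      | $r0=0 $r1=2 $r2=10 $r3=5 $r4=5 $r5=10 $r6=15
PC=5  andi  $r3, $r2, 4      | $r0=0 $r1=2 $r2=10 $r3=0 $r4=5 $r5=10 $r6=15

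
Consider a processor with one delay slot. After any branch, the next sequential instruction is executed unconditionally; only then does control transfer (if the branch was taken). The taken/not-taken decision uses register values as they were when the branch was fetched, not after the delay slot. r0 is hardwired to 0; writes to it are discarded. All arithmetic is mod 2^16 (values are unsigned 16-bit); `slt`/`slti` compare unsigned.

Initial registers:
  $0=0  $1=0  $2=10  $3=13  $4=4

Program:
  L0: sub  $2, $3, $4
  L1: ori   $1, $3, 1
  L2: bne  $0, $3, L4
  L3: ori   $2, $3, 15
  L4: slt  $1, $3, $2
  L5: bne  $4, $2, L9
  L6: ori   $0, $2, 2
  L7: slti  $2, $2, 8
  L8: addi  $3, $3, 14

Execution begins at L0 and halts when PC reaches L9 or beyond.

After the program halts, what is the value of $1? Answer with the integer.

  step pc=0: sub  $2, $3, $4  regs=(0,0,9,13,4)
  step pc=1: ori   $1, $3, 1  regs=(0,13,9,13,4)
  step pc=2: bne  $0, $3, L4  cond=T  regs=(0,13,9,13,4)
  step pc=3: ori   $2, $3, 15  regs=(0,13,15,13,4)
  step pc=4: slt  $1, $3, $2  regs=(0,1,15,13,4)
  step pc=5: bne  $4, $2, L9  cond=T  regs=(0,1,15,13,4)
  step pc=6: ori   $0, $2, 2  regs=(0,1,15,13,4)

1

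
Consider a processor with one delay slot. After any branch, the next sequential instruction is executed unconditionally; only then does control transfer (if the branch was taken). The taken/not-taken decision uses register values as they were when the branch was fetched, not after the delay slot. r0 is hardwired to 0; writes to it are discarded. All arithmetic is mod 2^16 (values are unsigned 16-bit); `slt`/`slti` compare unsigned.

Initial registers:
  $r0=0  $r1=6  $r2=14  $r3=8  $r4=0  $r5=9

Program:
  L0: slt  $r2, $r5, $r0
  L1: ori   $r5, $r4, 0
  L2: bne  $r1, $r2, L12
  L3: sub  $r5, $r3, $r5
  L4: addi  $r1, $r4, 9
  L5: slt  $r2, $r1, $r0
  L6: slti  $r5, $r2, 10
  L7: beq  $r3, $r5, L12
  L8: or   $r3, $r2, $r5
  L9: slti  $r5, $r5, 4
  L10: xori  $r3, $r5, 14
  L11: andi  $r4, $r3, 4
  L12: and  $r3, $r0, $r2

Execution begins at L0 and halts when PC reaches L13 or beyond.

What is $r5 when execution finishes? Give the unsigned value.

8

PC=0  slt  $r2, $r5, $r0     | $r0=0 $r1=6 $r2=0 $r3=8 $r4=0 $r5=9
PC=1  ori   $r5, $r4, 0      | $r0=0 $r1=6 $r2=0 $r3=8 $r4=0 $r5=0
PC=2  bne  $r1, $r2, L12     | $r0=0 $r1=6 $r2=0 $r3=8 $r4=0 $r5=0  [TAKEN]
PC=3  sub  $r5, $r3, $r5     | $r0=0 $r1=6 $r2=0 $r3=8 $r4=0 $r5=8
PC=12 and  $r3, $r0, $r2     | $r0=0 $r1=6 $r2=0 $r3=0 $r4=0 $r5=8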